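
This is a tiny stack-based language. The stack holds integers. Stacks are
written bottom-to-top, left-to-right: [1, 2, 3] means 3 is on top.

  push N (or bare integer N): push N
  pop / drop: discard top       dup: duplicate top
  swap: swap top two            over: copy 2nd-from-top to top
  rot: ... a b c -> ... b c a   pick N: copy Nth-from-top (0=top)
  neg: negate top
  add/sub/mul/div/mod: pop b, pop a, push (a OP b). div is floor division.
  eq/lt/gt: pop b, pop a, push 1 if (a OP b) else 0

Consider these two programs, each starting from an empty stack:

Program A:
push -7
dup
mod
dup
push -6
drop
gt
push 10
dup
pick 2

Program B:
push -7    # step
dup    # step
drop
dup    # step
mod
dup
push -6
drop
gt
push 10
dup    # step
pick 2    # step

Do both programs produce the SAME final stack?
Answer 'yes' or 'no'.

Program A trace:
  After 'push -7': [-7]
  After 'dup': [-7, -7]
  After 'mod': [0]
  After 'dup': [0, 0]
  After 'push -6': [0, 0, -6]
  After 'drop': [0, 0]
  After 'gt': [0]
  After 'push 10': [0, 10]
  After 'dup': [0, 10, 10]
  After 'pick 2': [0, 10, 10, 0]
Program A final stack: [0, 10, 10, 0]

Program B trace:
  After 'push -7': [-7]
  After 'dup': [-7, -7]
  After 'drop': [-7]
  After 'dup': [-7, -7]
  After 'mod': [0]
  After 'dup': [0, 0]
  After 'push -6': [0, 0, -6]
  After 'drop': [0, 0]
  After 'gt': [0]
  After 'push 10': [0, 10]
  After 'dup': [0, 10, 10]
  After 'pick 2': [0, 10, 10, 0]
Program B final stack: [0, 10, 10, 0]
Same: yes

Answer: yes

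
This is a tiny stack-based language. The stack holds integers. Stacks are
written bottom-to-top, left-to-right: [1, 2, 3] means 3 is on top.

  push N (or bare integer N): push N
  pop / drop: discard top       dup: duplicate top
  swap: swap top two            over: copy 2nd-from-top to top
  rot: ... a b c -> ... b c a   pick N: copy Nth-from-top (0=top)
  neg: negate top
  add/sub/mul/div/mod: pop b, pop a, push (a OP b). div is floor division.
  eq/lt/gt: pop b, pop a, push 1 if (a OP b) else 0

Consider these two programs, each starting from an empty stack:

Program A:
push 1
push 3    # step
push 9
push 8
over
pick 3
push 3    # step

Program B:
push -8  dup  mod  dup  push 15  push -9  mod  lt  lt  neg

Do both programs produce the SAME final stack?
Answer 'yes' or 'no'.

Answer: no

Derivation:
Program A trace:
  After 'push 1': [1]
  After 'push 3': [1, 3]
  After 'push 9': [1, 3, 9]
  After 'push 8': [1, 3, 9, 8]
  After 'over': [1, 3, 9, 8, 9]
  After 'pick 3': [1, 3, 9, 8, 9, 3]
  After 'push 3': [1, 3, 9, 8, 9, 3, 3]
Program A final stack: [1, 3, 9, 8, 9, 3, 3]

Program B trace:
  After 'push -8': [-8]
  After 'dup': [-8, -8]
  After 'mod': [0]
  After 'dup': [0, 0]
  After 'push 15': [0, 0, 15]
  After 'push -9': [0, 0, 15, -9]
  After 'mod': [0, 0, -3]
  After 'lt': [0, 0]
  After 'lt': [0]
  After 'neg': [0]
Program B final stack: [0]
Same: no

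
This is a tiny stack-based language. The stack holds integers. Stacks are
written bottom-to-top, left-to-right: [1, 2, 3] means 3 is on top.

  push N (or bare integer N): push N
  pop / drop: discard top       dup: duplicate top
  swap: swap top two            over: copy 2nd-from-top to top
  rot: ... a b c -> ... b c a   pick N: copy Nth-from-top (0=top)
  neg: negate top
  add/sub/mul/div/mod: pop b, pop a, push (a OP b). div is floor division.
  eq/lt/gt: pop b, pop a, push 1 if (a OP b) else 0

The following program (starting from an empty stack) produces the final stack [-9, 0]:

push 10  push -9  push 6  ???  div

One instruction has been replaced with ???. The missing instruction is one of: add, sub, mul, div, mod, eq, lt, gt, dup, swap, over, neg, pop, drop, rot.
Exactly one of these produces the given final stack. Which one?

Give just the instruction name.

Answer: rot

Derivation:
Stack before ???: [10, -9, 6]
Stack after ???:  [-9, 6, 10]
The instruction that transforms [10, -9, 6] -> [-9, 6, 10] is: rot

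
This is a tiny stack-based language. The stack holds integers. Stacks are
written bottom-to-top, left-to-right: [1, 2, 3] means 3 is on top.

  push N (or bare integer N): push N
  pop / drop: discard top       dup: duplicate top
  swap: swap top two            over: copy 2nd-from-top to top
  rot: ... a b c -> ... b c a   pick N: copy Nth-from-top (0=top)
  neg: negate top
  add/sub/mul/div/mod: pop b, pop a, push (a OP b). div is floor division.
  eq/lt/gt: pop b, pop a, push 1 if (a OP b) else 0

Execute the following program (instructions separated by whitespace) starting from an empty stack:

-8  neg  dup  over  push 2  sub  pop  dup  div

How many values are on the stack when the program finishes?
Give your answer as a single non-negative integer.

After 'push -8': stack = [-8] (depth 1)
After 'neg': stack = [8] (depth 1)
After 'dup': stack = [8, 8] (depth 2)
After 'over': stack = [8, 8, 8] (depth 3)
After 'push 2': stack = [8, 8, 8, 2] (depth 4)
After 'sub': stack = [8, 8, 6] (depth 3)
After 'pop': stack = [8, 8] (depth 2)
After 'dup': stack = [8, 8, 8] (depth 3)
After 'div': stack = [8, 1] (depth 2)

Answer: 2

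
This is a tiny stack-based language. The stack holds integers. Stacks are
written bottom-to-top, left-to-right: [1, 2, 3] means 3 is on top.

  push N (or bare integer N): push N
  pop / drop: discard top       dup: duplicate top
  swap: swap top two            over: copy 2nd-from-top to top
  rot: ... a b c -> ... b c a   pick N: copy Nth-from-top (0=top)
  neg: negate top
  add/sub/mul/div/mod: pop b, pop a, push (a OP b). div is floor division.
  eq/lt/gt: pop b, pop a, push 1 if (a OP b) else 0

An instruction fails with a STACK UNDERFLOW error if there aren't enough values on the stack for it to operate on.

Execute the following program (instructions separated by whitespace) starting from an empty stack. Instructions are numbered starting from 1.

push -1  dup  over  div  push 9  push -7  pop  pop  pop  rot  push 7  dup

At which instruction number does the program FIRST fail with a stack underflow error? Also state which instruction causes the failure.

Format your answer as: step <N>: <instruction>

Answer: step 10: rot

Derivation:
Step 1 ('push -1'): stack = [-1], depth = 1
Step 2 ('dup'): stack = [-1, -1], depth = 2
Step 3 ('over'): stack = [-1, -1, -1], depth = 3
Step 4 ('div'): stack = [-1, 1], depth = 2
Step 5 ('push 9'): stack = [-1, 1, 9], depth = 3
Step 6 ('push -7'): stack = [-1, 1, 9, -7], depth = 4
Step 7 ('pop'): stack = [-1, 1, 9], depth = 3
Step 8 ('pop'): stack = [-1, 1], depth = 2
Step 9 ('pop'): stack = [-1], depth = 1
Step 10 ('rot'): needs 3 value(s) but depth is 1 — STACK UNDERFLOW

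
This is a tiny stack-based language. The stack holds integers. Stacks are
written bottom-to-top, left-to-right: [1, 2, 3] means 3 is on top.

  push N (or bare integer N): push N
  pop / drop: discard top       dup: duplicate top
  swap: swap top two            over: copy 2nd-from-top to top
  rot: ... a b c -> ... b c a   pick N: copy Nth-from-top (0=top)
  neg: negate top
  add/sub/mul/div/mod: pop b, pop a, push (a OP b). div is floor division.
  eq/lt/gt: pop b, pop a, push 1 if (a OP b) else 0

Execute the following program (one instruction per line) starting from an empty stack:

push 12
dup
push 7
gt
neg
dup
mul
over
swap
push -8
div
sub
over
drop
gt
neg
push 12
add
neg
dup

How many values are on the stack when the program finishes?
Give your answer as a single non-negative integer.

Answer: 2

Derivation:
After 'push 12': stack = [12] (depth 1)
After 'dup': stack = [12, 12] (depth 2)
After 'push 7': stack = [12, 12, 7] (depth 3)
After 'gt': stack = [12, 1] (depth 2)
After 'neg': stack = [12, -1] (depth 2)
After 'dup': stack = [12, -1, -1] (depth 3)
After 'mul': stack = [12, 1] (depth 2)
After 'over': stack = [12, 1, 12] (depth 3)
After 'swap': stack = [12, 12, 1] (depth 3)
After 'push -8': stack = [12, 12, 1, -8] (depth 4)
After 'div': stack = [12, 12, -1] (depth 3)
After 'sub': stack = [12, 13] (depth 2)
After 'over': stack = [12, 13, 12] (depth 3)
After 'drop': stack = [12, 13] (depth 2)
After 'gt': stack = [0] (depth 1)
After 'neg': stack = [0] (depth 1)
After 'push 12': stack = [0, 12] (depth 2)
After 'add': stack = [12] (depth 1)
After 'neg': stack = [-12] (depth 1)
After 'dup': stack = [-12, -12] (depth 2)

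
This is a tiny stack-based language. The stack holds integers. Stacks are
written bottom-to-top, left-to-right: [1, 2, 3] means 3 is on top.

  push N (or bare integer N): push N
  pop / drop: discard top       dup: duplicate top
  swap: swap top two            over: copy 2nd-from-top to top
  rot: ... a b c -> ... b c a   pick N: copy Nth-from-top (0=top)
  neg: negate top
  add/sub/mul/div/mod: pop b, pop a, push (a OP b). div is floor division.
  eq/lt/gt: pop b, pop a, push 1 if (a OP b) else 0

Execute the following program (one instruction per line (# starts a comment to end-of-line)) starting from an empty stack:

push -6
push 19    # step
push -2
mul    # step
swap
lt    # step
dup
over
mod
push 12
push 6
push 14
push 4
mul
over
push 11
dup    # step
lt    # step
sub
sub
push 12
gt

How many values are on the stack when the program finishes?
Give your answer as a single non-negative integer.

Answer: 5

Derivation:
After 'push -6': stack = [-6] (depth 1)
After 'push 19': stack = [-6, 19] (depth 2)
After 'push -2': stack = [-6, 19, -2] (depth 3)
After 'mul': stack = [-6, -38] (depth 2)
After 'swap': stack = [-38, -6] (depth 2)
After 'lt': stack = [1] (depth 1)
After 'dup': stack = [1, 1] (depth 2)
After 'over': stack = [1, 1, 1] (depth 3)
After 'mod': stack = [1, 0] (depth 2)
After 'push 12': stack = [1, 0, 12] (depth 3)
  ...
After 'push 4': stack = [1, 0, 12, 6, 14, 4] (depth 6)
After 'mul': stack = [1, 0, 12, 6, 56] (depth 5)
After 'over': stack = [1, 0, 12, 6, 56, 6] (depth 6)
After 'push 11': stack = [1, 0, 12, 6, 56, 6, 11] (depth 7)
After 'dup': stack = [1, 0, 12, 6, 56, 6, 11, 11] (depth 8)
After 'lt': stack = [1, 0, 12, 6, 56, 6, 0] (depth 7)
After 'sub': stack = [1, 0, 12, 6, 56, 6] (depth 6)
After 'sub': stack = [1, 0, 12, 6, 50] (depth 5)
After 'push 12': stack = [1, 0, 12, 6, 50, 12] (depth 6)
After 'gt': stack = [1, 0, 12, 6, 1] (depth 5)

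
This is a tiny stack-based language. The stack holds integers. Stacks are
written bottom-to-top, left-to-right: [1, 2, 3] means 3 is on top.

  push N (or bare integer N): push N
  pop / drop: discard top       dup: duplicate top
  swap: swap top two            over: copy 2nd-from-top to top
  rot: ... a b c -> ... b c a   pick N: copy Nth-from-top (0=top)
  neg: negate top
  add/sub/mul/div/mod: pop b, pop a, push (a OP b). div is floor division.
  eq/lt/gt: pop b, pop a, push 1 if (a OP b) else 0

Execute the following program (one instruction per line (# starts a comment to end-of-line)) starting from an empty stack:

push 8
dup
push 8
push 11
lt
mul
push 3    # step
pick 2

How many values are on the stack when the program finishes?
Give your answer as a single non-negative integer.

Answer: 4

Derivation:
After 'push 8': stack = [8] (depth 1)
After 'dup': stack = [8, 8] (depth 2)
After 'push 8': stack = [8, 8, 8] (depth 3)
After 'push 11': stack = [8, 8, 8, 11] (depth 4)
After 'lt': stack = [8, 8, 1] (depth 3)
After 'mul': stack = [8, 8] (depth 2)
After 'push 3': stack = [8, 8, 3] (depth 3)
After 'pick 2': stack = [8, 8, 3, 8] (depth 4)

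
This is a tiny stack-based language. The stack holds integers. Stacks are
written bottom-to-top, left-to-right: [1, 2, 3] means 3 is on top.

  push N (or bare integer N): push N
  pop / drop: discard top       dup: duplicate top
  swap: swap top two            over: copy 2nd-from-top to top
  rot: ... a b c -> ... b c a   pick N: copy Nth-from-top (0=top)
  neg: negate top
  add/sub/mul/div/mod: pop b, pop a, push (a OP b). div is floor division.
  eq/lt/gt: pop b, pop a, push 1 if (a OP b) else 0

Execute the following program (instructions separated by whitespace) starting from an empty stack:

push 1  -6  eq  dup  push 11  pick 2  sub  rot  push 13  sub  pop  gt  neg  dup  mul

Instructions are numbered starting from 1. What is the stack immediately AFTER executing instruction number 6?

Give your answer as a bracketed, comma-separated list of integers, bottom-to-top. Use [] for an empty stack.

Step 1 ('push 1'): [1]
Step 2 ('-6'): [1, -6]
Step 3 ('eq'): [0]
Step 4 ('dup'): [0, 0]
Step 5 ('push 11'): [0, 0, 11]
Step 6 ('pick 2'): [0, 0, 11, 0]

Answer: [0, 0, 11, 0]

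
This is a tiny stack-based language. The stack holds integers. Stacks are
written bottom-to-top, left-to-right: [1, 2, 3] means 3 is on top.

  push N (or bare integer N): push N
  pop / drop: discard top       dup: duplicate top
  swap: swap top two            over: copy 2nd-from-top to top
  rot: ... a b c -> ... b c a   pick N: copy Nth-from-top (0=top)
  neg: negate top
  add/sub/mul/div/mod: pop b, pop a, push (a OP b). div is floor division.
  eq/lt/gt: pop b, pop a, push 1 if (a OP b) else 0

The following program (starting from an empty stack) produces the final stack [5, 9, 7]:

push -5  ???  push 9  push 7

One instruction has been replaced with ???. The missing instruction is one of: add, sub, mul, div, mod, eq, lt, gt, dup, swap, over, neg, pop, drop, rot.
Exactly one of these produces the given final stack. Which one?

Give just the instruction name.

Stack before ???: [-5]
Stack after ???:  [5]
The instruction that transforms [-5] -> [5] is: neg

Answer: neg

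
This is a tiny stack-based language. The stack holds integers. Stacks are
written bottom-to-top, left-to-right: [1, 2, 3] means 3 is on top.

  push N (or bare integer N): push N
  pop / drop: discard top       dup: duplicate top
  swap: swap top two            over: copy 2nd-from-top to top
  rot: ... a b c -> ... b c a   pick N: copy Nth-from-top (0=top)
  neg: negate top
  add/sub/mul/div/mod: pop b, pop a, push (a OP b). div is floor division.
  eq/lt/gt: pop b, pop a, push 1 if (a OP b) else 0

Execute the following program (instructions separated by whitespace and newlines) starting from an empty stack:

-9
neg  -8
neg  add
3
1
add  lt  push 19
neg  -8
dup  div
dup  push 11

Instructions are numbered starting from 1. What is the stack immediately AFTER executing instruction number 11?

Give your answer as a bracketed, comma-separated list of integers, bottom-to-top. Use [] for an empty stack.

Step 1 ('-9'): [-9]
Step 2 ('neg'): [9]
Step 3 ('-8'): [9, -8]
Step 4 ('neg'): [9, 8]
Step 5 ('add'): [17]
Step 6 ('3'): [17, 3]
Step 7 ('1'): [17, 3, 1]
Step 8 ('add'): [17, 4]
Step 9 ('lt'): [0]
Step 10 ('push 19'): [0, 19]
Step 11 ('neg'): [0, -19]

Answer: [0, -19]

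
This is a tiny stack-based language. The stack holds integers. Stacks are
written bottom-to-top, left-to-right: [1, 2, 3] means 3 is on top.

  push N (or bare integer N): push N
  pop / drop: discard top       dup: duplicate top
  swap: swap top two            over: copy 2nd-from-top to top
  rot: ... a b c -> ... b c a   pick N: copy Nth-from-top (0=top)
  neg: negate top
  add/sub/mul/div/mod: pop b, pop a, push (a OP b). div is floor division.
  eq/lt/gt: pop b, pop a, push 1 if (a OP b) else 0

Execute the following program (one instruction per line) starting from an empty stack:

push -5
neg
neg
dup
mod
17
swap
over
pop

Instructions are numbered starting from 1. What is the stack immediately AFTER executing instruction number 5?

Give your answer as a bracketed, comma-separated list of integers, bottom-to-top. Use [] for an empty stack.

Answer: [0]

Derivation:
Step 1 ('push -5'): [-5]
Step 2 ('neg'): [5]
Step 3 ('neg'): [-5]
Step 4 ('dup'): [-5, -5]
Step 5 ('mod'): [0]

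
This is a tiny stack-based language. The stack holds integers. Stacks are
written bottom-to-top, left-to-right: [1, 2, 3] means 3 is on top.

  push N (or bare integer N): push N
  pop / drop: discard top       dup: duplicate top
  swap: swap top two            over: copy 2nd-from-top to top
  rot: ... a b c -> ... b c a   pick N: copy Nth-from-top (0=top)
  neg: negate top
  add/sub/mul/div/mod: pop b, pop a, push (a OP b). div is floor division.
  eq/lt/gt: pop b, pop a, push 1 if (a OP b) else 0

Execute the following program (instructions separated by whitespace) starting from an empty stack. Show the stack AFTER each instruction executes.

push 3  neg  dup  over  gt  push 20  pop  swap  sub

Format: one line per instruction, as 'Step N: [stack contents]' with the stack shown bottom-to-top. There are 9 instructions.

Step 1: [3]
Step 2: [-3]
Step 3: [-3, -3]
Step 4: [-3, -3, -3]
Step 5: [-3, 0]
Step 6: [-3, 0, 20]
Step 7: [-3, 0]
Step 8: [0, -3]
Step 9: [3]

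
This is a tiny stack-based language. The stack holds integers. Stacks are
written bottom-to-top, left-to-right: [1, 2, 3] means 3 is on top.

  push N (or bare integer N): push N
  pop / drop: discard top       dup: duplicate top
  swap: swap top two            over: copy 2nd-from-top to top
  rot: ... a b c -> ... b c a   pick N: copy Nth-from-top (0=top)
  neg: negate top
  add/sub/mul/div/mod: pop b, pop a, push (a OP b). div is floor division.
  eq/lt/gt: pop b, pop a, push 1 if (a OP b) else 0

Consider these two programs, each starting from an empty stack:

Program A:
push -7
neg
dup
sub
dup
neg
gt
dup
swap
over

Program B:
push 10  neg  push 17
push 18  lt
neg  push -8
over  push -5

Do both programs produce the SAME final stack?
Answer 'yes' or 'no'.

Answer: no

Derivation:
Program A trace:
  After 'push -7': [-7]
  After 'neg': [7]
  After 'dup': [7, 7]
  After 'sub': [0]
  After 'dup': [0, 0]
  After 'neg': [0, 0]
  After 'gt': [0]
  After 'dup': [0, 0]
  After 'swap': [0, 0]
  After 'over': [0, 0, 0]
Program A final stack: [0, 0, 0]

Program B trace:
  After 'push 10': [10]
  After 'neg': [-10]
  After 'push 17': [-10, 17]
  After 'push 18': [-10, 17, 18]
  After 'lt': [-10, 1]
  After 'neg': [-10, -1]
  After 'push -8': [-10, -1, -8]
  After 'over': [-10, -1, -8, -1]
  After 'push -5': [-10, -1, -8, -1, -5]
Program B final stack: [-10, -1, -8, -1, -5]
Same: no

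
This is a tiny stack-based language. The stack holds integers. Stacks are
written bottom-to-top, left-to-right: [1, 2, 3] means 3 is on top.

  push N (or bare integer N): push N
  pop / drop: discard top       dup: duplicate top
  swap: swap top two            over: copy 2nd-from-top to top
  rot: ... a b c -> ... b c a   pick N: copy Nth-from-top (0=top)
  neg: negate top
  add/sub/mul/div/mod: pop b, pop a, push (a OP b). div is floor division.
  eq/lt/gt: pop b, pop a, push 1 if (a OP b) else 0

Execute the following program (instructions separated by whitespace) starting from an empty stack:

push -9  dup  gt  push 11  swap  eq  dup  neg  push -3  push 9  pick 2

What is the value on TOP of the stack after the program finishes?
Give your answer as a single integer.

After 'push -9': [-9]
After 'dup': [-9, -9]
After 'gt': [0]
After 'push 11': [0, 11]
After 'swap': [11, 0]
After 'eq': [0]
After 'dup': [0, 0]
After 'neg': [0, 0]
After 'push -3': [0, 0, -3]
After 'push 9': [0, 0, -3, 9]
After 'pick 2': [0, 0, -3, 9, 0]

Answer: 0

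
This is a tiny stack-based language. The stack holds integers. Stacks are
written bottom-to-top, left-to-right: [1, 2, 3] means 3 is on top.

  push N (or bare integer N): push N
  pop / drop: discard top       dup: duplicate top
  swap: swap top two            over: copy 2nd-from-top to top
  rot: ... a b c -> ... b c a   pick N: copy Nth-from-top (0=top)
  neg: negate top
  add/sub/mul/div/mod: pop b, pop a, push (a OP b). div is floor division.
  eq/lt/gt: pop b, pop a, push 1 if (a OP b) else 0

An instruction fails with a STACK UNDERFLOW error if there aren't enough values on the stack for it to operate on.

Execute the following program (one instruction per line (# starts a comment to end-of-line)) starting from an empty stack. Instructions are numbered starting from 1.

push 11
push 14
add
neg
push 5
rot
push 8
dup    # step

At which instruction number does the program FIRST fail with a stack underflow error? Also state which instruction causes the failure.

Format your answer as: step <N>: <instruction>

Step 1 ('push 11'): stack = [11], depth = 1
Step 2 ('push 14'): stack = [11, 14], depth = 2
Step 3 ('add'): stack = [25], depth = 1
Step 4 ('neg'): stack = [-25], depth = 1
Step 5 ('push 5'): stack = [-25, 5], depth = 2
Step 6 ('rot'): needs 3 value(s) but depth is 2 — STACK UNDERFLOW

Answer: step 6: rot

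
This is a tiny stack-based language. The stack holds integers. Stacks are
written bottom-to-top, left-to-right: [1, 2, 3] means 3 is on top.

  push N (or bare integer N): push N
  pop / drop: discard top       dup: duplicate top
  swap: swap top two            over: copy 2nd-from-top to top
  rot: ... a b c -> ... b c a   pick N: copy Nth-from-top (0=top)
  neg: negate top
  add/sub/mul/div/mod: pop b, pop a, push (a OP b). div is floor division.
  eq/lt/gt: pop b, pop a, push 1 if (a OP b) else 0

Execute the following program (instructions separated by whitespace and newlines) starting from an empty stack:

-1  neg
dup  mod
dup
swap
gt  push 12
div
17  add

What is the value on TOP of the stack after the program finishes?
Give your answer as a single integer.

After 'push -1': [-1]
After 'neg': [1]
After 'dup': [1, 1]
After 'mod': [0]
After 'dup': [0, 0]
After 'swap': [0, 0]
After 'gt': [0]
After 'push 12': [0, 12]
After 'div': [0]
After 'push 17': [0, 17]
After 'add': [17]

Answer: 17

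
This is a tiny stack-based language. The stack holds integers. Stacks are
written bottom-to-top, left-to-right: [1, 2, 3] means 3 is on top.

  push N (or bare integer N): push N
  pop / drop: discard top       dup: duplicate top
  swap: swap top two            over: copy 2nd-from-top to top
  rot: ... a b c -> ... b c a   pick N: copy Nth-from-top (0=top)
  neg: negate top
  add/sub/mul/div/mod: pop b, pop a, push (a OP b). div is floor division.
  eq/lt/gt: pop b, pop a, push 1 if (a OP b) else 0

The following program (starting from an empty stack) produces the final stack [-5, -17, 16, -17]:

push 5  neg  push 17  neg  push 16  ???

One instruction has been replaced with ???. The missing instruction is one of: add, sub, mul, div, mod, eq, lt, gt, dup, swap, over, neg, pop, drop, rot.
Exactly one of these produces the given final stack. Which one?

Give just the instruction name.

Stack before ???: [-5, -17, 16]
Stack after ???:  [-5, -17, 16, -17]
The instruction that transforms [-5, -17, 16] -> [-5, -17, 16, -17] is: over

Answer: over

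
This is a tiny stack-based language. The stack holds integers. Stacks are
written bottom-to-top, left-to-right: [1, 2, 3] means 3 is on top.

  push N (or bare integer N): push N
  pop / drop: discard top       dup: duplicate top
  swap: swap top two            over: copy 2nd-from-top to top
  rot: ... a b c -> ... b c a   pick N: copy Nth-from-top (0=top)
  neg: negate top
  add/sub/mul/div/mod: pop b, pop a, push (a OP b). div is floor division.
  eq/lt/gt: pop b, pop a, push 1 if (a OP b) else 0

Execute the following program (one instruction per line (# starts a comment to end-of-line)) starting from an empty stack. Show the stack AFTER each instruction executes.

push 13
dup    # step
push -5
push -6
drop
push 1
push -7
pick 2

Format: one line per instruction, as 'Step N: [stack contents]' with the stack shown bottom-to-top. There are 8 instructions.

Step 1: [13]
Step 2: [13, 13]
Step 3: [13, 13, -5]
Step 4: [13, 13, -5, -6]
Step 5: [13, 13, -5]
Step 6: [13, 13, -5, 1]
Step 7: [13, 13, -5, 1, -7]
Step 8: [13, 13, -5, 1, -7, -5]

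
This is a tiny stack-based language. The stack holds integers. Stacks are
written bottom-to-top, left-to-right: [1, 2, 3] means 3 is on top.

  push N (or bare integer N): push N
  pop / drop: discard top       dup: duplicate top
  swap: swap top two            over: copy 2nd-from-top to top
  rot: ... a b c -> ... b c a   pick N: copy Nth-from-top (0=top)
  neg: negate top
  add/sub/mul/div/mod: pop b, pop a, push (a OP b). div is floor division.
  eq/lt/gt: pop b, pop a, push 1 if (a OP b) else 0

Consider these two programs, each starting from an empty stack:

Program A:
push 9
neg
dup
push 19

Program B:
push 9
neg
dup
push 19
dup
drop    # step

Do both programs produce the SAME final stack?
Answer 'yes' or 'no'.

Answer: yes

Derivation:
Program A trace:
  After 'push 9': [9]
  After 'neg': [-9]
  After 'dup': [-9, -9]
  After 'push 19': [-9, -9, 19]
Program A final stack: [-9, -9, 19]

Program B trace:
  After 'push 9': [9]
  After 'neg': [-9]
  After 'dup': [-9, -9]
  After 'push 19': [-9, -9, 19]
  After 'dup': [-9, -9, 19, 19]
  After 'drop': [-9, -9, 19]
Program B final stack: [-9, -9, 19]
Same: yes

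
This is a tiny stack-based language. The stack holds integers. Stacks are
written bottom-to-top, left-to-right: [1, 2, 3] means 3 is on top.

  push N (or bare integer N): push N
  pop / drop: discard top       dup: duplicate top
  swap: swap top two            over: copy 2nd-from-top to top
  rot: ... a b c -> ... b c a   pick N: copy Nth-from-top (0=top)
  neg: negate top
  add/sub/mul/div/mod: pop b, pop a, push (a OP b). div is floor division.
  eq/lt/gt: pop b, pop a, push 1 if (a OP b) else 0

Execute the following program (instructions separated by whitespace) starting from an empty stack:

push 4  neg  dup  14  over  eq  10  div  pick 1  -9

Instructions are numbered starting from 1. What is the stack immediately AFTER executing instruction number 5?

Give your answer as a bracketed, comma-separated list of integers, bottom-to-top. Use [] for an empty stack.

Step 1 ('push 4'): [4]
Step 2 ('neg'): [-4]
Step 3 ('dup'): [-4, -4]
Step 4 ('14'): [-4, -4, 14]
Step 5 ('over'): [-4, -4, 14, -4]

Answer: [-4, -4, 14, -4]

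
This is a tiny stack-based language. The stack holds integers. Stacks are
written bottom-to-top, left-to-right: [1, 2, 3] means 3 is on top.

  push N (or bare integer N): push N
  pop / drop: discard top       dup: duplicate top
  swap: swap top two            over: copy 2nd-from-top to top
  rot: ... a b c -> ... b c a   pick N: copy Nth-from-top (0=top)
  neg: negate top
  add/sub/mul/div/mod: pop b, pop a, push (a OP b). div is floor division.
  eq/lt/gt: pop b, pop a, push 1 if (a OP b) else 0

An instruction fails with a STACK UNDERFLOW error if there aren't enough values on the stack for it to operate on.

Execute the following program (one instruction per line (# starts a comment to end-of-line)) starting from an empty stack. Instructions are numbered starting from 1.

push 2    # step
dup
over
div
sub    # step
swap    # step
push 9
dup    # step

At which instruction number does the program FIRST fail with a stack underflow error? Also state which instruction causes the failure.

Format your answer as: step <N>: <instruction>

Step 1 ('push 2'): stack = [2], depth = 1
Step 2 ('dup'): stack = [2, 2], depth = 2
Step 3 ('over'): stack = [2, 2, 2], depth = 3
Step 4 ('div'): stack = [2, 1], depth = 2
Step 5 ('sub'): stack = [1], depth = 1
Step 6 ('swap'): needs 2 value(s) but depth is 1 — STACK UNDERFLOW

Answer: step 6: swap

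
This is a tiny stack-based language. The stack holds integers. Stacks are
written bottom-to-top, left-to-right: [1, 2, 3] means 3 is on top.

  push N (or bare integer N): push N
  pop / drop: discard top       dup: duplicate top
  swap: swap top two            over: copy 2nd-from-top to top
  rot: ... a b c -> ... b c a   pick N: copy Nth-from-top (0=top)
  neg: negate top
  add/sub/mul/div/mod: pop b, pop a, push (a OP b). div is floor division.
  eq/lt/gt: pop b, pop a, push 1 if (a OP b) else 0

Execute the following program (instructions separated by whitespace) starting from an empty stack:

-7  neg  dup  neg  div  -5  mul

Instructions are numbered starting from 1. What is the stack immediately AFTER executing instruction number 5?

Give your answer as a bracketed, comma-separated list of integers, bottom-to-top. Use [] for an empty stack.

Answer: [-1]

Derivation:
Step 1 ('-7'): [-7]
Step 2 ('neg'): [7]
Step 3 ('dup'): [7, 7]
Step 4 ('neg'): [7, -7]
Step 5 ('div'): [-1]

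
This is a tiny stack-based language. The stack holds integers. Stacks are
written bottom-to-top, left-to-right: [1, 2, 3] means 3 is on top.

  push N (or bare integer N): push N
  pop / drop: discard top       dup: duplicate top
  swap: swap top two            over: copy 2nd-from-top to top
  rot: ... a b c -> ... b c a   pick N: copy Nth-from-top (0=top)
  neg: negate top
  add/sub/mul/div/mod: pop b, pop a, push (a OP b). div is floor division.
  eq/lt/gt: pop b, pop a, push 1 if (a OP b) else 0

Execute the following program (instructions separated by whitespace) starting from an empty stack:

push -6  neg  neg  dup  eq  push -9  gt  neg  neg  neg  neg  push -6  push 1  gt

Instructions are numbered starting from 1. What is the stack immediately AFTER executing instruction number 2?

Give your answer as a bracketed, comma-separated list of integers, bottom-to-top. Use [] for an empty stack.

Step 1 ('push -6'): [-6]
Step 2 ('neg'): [6]

Answer: [6]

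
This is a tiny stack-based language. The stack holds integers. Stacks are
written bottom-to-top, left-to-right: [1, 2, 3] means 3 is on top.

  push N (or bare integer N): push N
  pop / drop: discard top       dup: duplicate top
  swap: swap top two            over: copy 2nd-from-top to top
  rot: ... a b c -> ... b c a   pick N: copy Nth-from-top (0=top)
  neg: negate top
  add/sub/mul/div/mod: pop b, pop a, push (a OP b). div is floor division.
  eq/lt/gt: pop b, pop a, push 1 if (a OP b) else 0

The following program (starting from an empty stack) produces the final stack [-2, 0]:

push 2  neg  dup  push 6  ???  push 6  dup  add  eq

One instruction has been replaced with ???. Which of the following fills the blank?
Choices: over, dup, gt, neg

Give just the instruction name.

Answer: gt

Derivation:
Stack before ???: [-2, -2, 6]
Stack after ???:  [-2, 0]
Checking each choice:
  over: produces [-2, -2, 6, 0]
  dup: produces [-2, -2, 6, 0]
  gt: MATCH
  neg: produces [-2, -2, 0]


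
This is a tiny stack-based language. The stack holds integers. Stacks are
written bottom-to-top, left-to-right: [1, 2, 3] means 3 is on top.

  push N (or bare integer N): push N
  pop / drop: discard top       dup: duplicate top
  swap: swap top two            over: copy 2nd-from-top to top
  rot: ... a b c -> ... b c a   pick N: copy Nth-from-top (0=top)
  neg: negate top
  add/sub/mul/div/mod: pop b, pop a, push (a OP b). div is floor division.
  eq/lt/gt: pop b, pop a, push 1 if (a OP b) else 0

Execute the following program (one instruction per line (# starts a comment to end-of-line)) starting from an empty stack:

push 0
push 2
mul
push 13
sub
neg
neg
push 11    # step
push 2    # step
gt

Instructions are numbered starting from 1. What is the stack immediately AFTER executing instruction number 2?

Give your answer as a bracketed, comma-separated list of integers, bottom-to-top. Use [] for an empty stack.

Step 1 ('push 0'): [0]
Step 2 ('push 2'): [0, 2]

Answer: [0, 2]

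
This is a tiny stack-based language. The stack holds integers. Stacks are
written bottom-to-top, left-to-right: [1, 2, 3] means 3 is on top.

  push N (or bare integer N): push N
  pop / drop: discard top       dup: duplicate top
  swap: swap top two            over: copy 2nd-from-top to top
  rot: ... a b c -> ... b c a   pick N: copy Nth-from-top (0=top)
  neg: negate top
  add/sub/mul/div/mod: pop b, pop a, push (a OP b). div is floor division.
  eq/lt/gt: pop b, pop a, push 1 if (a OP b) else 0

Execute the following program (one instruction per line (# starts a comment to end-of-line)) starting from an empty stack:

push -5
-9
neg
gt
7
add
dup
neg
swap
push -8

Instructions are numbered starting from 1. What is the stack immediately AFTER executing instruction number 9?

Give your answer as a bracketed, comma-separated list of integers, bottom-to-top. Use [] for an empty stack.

Answer: [-7, 7]

Derivation:
Step 1 ('push -5'): [-5]
Step 2 ('-9'): [-5, -9]
Step 3 ('neg'): [-5, 9]
Step 4 ('gt'): [0]
Step 5 ('7'): [0, 7]
Step 6 ('add'): [7]
Step 7 ('dup'): [7, 7]
Step 8 ('neg'): [7, -7]
Step 9 ('swap'): [-7, 7]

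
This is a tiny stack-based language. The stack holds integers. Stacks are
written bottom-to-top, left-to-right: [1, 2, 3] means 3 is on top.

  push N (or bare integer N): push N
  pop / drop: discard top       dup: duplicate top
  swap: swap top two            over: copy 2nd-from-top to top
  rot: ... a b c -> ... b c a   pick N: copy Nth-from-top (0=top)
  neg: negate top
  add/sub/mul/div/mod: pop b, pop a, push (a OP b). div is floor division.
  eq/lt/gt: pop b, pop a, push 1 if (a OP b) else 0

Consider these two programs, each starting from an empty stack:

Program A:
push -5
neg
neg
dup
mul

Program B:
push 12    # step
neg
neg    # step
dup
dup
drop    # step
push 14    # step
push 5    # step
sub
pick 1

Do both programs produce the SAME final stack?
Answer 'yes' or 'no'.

Program A trace:
  After 'push -5': [-5]
  After 'neg': [5]
  After 'neg': [-5]
  After 'dup': [-5, -5]
  After 'mul': [25]
Program A final stack: [25]

Program B trace:
  After 'push 12': [12]
  After 'neg': [-12]
  After 'neg': [12]
  After 'dup': [12, 12]
  After 'dup': [12, 12, 12]
  After 'drop': [12, 12]
  After 'push 14': [12, 12, 14]
  After 'push 5': [12, 12, 14, 5]
  After 'sub': [12, 12, 9]
  After 'pick 1': [12, 12, 9, 12]
Program B final stack: [12, 12, 9, 12]
Same: no

Answer: no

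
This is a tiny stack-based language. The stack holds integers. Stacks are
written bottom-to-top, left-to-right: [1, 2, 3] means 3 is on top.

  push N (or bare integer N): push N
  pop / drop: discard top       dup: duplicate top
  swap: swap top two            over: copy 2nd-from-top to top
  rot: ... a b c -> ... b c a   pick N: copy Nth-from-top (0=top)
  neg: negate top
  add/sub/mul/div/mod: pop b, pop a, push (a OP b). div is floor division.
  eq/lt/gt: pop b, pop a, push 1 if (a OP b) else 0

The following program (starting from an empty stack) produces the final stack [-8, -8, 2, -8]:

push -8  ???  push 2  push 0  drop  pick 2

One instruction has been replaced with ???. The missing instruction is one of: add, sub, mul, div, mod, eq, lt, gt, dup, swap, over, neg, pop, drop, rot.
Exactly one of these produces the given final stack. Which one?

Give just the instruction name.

Answer: dup

Derivation:
Stack before ???: [-8]
Stack after ???:  [-8, -8]
The instruction that transforms [-8] -> [-8, -8] is: dup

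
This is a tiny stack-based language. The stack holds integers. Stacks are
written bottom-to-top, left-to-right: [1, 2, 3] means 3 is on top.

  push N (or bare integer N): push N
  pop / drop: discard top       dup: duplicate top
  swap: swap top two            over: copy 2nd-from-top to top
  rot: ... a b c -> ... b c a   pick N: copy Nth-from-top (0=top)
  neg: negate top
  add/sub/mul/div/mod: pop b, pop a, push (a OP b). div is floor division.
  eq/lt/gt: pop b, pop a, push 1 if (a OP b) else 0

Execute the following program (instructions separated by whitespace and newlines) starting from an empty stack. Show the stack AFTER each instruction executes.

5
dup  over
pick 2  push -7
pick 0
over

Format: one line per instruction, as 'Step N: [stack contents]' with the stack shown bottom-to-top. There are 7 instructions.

Step 1: [5]
Step 2: [5, 5]
Step 3: [5, 5, 5]
Step 4: [5, 5, 5, 5]
Step 5: [5, 5, 5, 5, -7]
Step 6: [5, 5, 5, 5, -7, -7]
Step 7: [5, 5, 5, 5, -7, -7, -7]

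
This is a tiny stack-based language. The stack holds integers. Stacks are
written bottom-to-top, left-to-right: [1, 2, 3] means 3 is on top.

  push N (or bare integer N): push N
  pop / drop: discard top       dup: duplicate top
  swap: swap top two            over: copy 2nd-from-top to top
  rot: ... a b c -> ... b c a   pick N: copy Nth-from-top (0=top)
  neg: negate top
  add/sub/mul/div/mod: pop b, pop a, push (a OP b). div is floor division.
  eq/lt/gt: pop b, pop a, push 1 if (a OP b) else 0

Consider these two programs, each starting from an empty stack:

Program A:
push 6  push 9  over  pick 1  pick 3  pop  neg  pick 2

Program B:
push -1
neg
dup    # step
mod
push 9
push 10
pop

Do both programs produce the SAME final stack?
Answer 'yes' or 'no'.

Answer: no

Derivation:
Program A trace:
  After 'push 6': [6]
  After 'push 9': [6, 9]
  After 'over': [6, 9, 6]
  After 'pick 1': [6, 9, 6, 9]
  After 'pick 3': [6, 9, 6, 9, 6]
  After 'pop': [6, 9, 6, 9]
  After 'neg': [6, 9, 6, -9]
  After 'pick 2': [6, 9, 6, -9, 9]
Program A final stack: [6, 9, 6, -9, 9]

Program B trace:
  After 'push -1': [-1]
  After 'neg': [1]
  After 'dup': [1, 1]
  After 'mod': [0]
  After 'push 9': [0, 9]
  After 'push 10': [0, 9, 10]
  After 'pop': [0, 9]
Program B final stack: [0, 9]
Same: no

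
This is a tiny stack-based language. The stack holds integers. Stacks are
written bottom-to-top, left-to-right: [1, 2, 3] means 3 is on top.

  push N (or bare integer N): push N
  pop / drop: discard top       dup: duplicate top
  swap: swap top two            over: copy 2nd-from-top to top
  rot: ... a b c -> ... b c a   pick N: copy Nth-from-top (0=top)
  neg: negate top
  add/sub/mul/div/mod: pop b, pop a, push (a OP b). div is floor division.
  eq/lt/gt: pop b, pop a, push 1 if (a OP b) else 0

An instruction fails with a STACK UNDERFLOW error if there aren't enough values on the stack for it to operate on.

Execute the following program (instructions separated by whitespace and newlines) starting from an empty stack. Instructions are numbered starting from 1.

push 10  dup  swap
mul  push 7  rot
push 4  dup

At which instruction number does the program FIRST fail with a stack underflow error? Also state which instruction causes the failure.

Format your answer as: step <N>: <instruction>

Answer: step 6: rot

Derivation:
Step 1 ('push 10'): stack = [10], depth = 1
Step 2 ('dup'): stack = [10, 10], depth = 2
Step 3 ('swap'): stack = [10, 10], depth = 2
Step 4 ('mul'): stack = [100], depth = 1
Step 5 ('push 7'): stack = [100, 7], depth = 2
Step 6 ('rot'): needs 3 value(s) but depth is 2 — STACK UNDERFLOW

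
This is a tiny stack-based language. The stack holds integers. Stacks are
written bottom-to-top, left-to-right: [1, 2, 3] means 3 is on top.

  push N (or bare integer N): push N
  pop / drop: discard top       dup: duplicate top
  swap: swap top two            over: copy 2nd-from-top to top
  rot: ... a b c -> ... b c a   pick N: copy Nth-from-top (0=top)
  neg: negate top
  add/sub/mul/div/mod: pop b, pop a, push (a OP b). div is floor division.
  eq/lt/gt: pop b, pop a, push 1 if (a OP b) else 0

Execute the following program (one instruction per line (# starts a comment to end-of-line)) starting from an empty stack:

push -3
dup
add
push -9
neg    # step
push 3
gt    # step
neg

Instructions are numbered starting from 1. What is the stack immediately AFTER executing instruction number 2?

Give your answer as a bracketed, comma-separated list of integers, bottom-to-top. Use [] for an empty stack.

Step 1 ('push -3'): [-3]
Step 2 ('dup'): [-3, -3]

Answer: [-3, -3]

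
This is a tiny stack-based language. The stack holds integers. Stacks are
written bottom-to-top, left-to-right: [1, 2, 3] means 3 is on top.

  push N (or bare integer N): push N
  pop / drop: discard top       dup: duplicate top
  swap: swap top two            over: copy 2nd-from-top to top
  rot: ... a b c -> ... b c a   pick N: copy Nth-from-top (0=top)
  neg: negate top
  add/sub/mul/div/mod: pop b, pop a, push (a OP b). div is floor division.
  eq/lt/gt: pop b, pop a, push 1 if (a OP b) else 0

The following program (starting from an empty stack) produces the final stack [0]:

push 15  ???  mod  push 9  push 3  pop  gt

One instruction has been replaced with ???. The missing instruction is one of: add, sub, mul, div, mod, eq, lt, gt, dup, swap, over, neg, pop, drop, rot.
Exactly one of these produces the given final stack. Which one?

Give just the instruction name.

Stack before ???: [15]
Stack after ???:  [15, 15]
The instruction that transforms [15] -> [15, 15] is: dup

Answer: dup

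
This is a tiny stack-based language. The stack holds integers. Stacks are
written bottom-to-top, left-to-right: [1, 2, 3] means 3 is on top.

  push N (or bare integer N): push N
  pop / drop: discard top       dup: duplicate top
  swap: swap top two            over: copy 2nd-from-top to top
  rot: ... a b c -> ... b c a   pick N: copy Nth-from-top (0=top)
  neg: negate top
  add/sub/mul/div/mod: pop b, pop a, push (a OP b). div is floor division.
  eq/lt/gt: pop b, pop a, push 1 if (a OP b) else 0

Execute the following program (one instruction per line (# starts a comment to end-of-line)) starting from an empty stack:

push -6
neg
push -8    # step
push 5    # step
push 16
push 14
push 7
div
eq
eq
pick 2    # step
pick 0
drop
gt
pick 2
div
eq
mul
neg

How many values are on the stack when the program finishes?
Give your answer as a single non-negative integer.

Answer: 1

Derivation:
After 'push -6': stack = [-6] (depth 1)
After 'neg': stack = [6] (depth 1)
After 'push -8': stack = [6, -8] (depth 2)
After 'push 5': stack = [6, -8, 5] (depth 3)
After 'push 16': stack = [6, -8, 5, 16] (depth 4)
After 'push 14': stack = [6, -8, 5, 16, 14] (depth 5)
After 'push 7': stack = [6, -8, 5, 16, 14, 7] (depth 6)
After 'div': stack = [6, -8, 5, 16, 2] (depth 5)
After 'eq': stack = [6, -8, 5, 0] (depth 4)
After 'eq': stack = [6, -8, 0] (depth 3)
After 'pick 2': stack = [6, -8, 0, 6] (depth 4)
After 'pick 0': stack = [6, -8, 0, 6, 6] (depth 5)
After 'drop': stack = [6, -8, 0, 6] (depth 4)
After 'gt': stack = [6, -8, 0] (depth 3)
After 'pick 2': stack = [6, -8, 0, 6] (depth 4)
After 'div': stack = [6, -8, 0] (depth 3)
After 'eq': stack = [6, 0] (depth 2)
After 'mul': stack = [0] (depth 1)
After 'neg': stack = [0] (depth 1)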